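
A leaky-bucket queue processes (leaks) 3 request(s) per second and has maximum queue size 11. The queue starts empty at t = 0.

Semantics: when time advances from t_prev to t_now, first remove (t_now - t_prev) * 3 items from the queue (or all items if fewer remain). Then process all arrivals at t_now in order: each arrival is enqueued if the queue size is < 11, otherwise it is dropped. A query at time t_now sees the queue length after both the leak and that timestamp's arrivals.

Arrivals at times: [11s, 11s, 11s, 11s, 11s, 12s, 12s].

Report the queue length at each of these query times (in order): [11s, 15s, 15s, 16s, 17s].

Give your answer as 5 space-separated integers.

Answer: 5 0 0 0 0

Derivation:
Queue lengths at query times:
  query t=11s: backlog = 5
  query t=15s: backlog = 0
  query t=15s: backlog = 0
  query t=16s: backlog = 0
  query t=17s: backlog = 0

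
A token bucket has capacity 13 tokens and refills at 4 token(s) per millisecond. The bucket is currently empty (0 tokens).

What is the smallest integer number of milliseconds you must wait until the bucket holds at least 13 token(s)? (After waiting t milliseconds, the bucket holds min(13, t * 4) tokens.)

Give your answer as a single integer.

Answer: 4

Derivation:
Need t * 4 >= 13, so t >= 13/4.
Smallest integer t = ceil(13/4) = 4.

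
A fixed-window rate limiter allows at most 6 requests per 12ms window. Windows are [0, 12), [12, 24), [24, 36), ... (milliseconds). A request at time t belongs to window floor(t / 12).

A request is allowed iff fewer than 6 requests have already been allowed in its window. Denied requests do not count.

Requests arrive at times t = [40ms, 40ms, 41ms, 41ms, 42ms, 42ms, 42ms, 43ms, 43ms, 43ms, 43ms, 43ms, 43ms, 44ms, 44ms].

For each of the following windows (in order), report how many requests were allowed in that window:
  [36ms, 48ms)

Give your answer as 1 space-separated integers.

Processing requests:
  req#1 t=40ms (window 3): ALLOW
  req#2 t=40ms (window 3): ALLOW
  req#3 t=41ms (window 3): ALLOW
  req#4 t=41ms (window 3): ALLOW
  req#5 t=42ms (window 3): ALLOW
  req#6 t=42ms (window 3): ALLOW
  req#7 t=42ms (window 3): DENY
  req#8 t=43ms (window 3): DENY
  req#9 t=43ms (window 3): DENY
  req#10 t=43ms (window 3): DENY
  req#11 t=43ms (window 3): DENY
  req#12 t=43ms (window 3): DENY
  req#13 t=43ms (window 3): DENY
  req#14 t=44ms (window 3): DENY
  req#15 t=44ms (window 3): DENY

Allowed counts by window: 6

Answer: 6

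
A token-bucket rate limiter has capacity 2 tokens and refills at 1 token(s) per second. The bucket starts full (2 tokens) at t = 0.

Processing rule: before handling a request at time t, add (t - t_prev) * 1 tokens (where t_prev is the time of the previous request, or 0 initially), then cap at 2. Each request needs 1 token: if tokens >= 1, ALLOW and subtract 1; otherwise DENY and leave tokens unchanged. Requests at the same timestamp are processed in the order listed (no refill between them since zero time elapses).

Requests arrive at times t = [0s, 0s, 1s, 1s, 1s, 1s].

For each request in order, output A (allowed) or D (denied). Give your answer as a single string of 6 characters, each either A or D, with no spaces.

Answer: AAADDD

Derivation:
Simulating step by step:
  req#1 t=0s: ALLOW
  req#2 t=0s: ALLOW
  req#3 t=1s: ALLOW
  req#4 t=1s: DENY
  req#5 t=1s: DENY
  req#6 t=1s: DENY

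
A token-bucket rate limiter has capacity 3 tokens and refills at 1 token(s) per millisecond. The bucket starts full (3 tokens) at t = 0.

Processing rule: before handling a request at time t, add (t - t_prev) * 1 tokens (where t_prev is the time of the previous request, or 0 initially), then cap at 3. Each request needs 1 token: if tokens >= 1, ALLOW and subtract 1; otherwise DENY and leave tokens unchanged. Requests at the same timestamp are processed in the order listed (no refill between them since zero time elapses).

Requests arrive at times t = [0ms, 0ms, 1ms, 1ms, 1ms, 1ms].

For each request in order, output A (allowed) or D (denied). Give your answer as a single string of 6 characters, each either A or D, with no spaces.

Answer: AAAADD

Derivation:
Simulating step by step:
  req#1 t=0ms: ALLOW
  req#2 t=0ms: ALLOW
  req#3 t=1ms: ALLOW
  req#4 t=1ms: ALLOW
  req#5 t=1ms: DENY
  req#6 t=1ms: DENY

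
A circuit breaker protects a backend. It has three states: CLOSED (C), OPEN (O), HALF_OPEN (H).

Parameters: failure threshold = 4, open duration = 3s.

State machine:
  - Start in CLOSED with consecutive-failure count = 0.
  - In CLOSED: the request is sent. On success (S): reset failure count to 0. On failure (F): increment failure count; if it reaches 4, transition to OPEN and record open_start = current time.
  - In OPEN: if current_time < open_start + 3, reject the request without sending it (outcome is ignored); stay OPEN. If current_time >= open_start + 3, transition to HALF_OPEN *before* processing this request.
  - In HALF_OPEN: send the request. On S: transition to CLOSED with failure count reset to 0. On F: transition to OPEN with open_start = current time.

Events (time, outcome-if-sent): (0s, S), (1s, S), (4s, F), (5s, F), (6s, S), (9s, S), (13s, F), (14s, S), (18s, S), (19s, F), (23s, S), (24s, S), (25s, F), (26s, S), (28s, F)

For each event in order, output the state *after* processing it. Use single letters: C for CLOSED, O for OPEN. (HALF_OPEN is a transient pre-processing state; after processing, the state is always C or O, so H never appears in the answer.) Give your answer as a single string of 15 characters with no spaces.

State after each event:
  event#1 t=0s outcome=S: state=CLOSED
  event#2 t=1s outcome=S: state=CLOSED
  event#3 t=4s outcome=F: state=CLOSED
  event#4 t=5s outcome=F: state=CLOSED
  event#5 t=6s outcome=S: state=CLOSED
  event#6 t=9s outcome=S: state=CLOSED
  event#7 t=13s outcome=F: state=CLOSED
  event#8 t=14s outcome=S: state=CLOSED
  event#9 t=18s outcome=S: state=CLOSED
  event#10 t=19s outcome=F: state=CLOSED
  event#11 t=23s outcome=S: state=CLOSED
  event#12 t=24s outcome=S: state=CLOSED
  event#13 t=25s outcome=F: state=CLOSED
  event#14 t=26s outcome=S: state=CLOSED
  event#15 t=28s outcome=F: state=CLOSED

Answer: CCCCCCCCCCCCCCC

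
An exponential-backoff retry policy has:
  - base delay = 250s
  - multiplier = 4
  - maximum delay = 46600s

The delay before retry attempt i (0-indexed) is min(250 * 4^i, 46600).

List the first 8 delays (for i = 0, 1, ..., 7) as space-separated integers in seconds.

Answer: 250 1000 4000 16000 46600 46600 46600 46600

Derivation:
Computing each delay:
  i=0: min(250*4^0, 46600) = 250
  i=1: min(250*4^1, 46600) = 1000
  i=2: min(250*4^2, 46600) = 4000
  i=3: min(250*4^3, 46600) = 16000
  i=4: min(250*4^4, 46600) = 46600
  i=5: min(250*4^5, 46600) = 46600
  i=6: min(250*4^6, 46600) = 46600
  i=7: min(250*4^7, 46600) = 46600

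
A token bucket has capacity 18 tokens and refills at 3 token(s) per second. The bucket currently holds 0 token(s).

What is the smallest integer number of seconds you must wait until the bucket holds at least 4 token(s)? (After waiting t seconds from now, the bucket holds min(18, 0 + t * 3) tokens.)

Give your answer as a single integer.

Answer: 2

Derivation:
Need 0 + t * 3 >= 4, so t >= 4/3.
Smallest integer t = ceil(4/3) = 2.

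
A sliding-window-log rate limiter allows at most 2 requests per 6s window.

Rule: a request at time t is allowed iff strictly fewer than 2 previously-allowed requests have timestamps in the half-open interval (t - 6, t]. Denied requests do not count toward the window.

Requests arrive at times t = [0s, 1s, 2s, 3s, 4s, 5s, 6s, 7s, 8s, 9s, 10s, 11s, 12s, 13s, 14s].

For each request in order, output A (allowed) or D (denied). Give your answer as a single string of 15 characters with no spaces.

Tracking allowed requests in the window:
  req#1 t=0s: ALLOW
  req#2 t=1s: ALLOW
  req#3 t=2s: DENY
  req#4 t=3s: DENY
  req#5 t=4s: DENY
  req#6 t=5s: DENY
  req#7 t=6s: ALLOW
  req#8 t=7s: ALLOW
  req#9 t=8s: DENY
  req#10 t=9s: DENY
  req#11 t=10s: DENY
  req#12 t=11s: DENY
  req#13 t=12s: ALLOW
  req#14 t=13s: ALLOW
  req#15 t=14s: DENY

Answer: AADDDDAADDDDAAD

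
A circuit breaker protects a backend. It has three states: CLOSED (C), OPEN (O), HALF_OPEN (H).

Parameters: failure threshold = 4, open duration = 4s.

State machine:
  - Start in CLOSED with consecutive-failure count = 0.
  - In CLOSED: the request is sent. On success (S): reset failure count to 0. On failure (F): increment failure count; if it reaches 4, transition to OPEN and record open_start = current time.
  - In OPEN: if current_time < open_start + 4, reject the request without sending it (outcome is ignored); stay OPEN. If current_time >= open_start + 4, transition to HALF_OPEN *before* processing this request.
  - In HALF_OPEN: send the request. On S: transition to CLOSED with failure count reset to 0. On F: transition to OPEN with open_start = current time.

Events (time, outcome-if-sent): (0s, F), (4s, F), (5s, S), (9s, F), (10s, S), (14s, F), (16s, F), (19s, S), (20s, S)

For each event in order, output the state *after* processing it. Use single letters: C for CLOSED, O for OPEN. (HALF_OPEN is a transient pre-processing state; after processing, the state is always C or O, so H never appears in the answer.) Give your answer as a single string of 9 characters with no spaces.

Answer: CCCCCCCCC

Derivation:
State after each event:
  event#1 t=0s outcome=F: state=CLOSED
  event#2 t=4s outcome=F: state=CLOSED
  event#3 t=5s outcome=S: state=CLOSED
  event#4 t=9s outcome=F: state=CLOSED
  event#5 t=10s outcome=S: state=CLOSED
  event#6 t=14s outcome=F: state=CLOSED
  event#7 t=16s outcome=F: state=CLOSED
  event#8 t=19s outcome=S: state=CLOSED
  event#9 t=20s outcome=S: state=CLOSED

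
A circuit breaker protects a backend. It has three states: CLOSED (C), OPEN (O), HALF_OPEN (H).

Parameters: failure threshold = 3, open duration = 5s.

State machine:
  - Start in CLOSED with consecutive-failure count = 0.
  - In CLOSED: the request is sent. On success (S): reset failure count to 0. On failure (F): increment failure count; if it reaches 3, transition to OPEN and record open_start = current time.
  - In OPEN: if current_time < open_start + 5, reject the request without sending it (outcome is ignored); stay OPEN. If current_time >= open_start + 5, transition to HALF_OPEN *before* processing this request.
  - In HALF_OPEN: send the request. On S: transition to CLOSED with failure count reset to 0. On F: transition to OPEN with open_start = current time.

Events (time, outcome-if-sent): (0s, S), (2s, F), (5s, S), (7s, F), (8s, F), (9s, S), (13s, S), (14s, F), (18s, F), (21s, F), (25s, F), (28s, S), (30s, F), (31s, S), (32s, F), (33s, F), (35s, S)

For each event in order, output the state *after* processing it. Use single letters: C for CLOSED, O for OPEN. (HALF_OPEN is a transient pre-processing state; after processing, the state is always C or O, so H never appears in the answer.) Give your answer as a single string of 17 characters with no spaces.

State after each event:
  event#1 t=0s outcome=S: state=CLOSED
  event#2 t=2s outcome=F: state=CLOSED
  event#3 t=5s outcome=S: state=CLOSED
  event#4 t=7s outcome=F: state=CLOSED
  event#5 t=8s outcome=F: state=CLOSED
  event#6 t=9s outcome=S: state=CLOSED
  event#7 t=13s outcome=S: state=CLOSED
  event#8 t=14s outcome=F: state=CLOSED
  event#9 t=18s outcome=F: state=CLOSED
  event#10 t=21s outcome=F: state=OPEN
  event#11 t=25s outcome=F: state=OPEN
  event#12 t=28s outcome=S: state=CLOSED
  event#13 t=30s outcome=F: state=CLOSED
  event#14 t=31s outcome=S: state=CLOSED
  event#15 t=32s outcome=F: state=CLOSED
  event#16 t=33s outcome=F: state=CLOSED
  event#17 t=35s outcome=S: state=CLOSED

Answer: CCCCCCCCCOOCCCCCC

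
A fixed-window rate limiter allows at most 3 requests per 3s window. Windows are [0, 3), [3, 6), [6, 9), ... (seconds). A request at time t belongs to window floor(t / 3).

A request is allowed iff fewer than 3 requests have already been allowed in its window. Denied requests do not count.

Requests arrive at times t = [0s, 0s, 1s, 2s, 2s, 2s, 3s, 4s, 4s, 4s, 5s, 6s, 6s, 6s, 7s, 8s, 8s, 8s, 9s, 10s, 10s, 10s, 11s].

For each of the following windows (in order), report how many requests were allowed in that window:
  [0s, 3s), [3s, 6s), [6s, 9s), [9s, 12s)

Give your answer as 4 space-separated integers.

Processing requests:
  req#1 t=0s (window 0): ALLOW
  req#2 t=0s (window 0): ALLOW
  req#3 t=1s (window 0): ALLOW
  req#4 t=2s (window 0): DENY
  req#5 t=2s (window 0): DENY
  req#6 t=2s (window 0): DENY
  req#7 t=3s (window 1): ALLOW
  req#8 t=4s (window 1): ALLOW
  req#9 t=4s (window 1): ALLOW
  req#10 t=4s (window 1): DENY
  req#11 t=5s (window 1): DENY
  req#12 t=6s (window 2): ALLOW
  req#13 t=6s (window 2): ALLOW
  req#14 t=6s (window 2): ALLOW
  req#15 t=7s (window 2): DENY
  req#16 t=8s (window 2): DENY
  req#17 t=8s (window 2): DENY
  req#18 t=8s (window 2): DENY
  req#19 t=9s (window 3): ALLOW
  req#20 t=10s (window 3): ALLOW
  req#21 t=10s (window 3): ALLOW
  req#22 t=10s (window 3): DENY
  req#23 t=11s (window 3): DENY

Allowed counts by window: 3 3 3 3

Answer: 3 3 3 3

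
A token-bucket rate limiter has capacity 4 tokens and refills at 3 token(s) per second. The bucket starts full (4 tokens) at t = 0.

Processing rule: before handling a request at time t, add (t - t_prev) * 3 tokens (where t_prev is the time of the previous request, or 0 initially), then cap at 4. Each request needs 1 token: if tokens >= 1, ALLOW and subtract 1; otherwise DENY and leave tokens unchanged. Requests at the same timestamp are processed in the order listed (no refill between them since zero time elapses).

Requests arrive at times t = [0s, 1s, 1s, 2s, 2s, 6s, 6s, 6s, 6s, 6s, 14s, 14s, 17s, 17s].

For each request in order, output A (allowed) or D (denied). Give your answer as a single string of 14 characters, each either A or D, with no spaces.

Simulating step by step:
  req#1 t=0s: ALLOW
  req#2 t=1s: ALLOW
  req#3 t=1s: ALLOW
  req#4 t=2s: ALLOW
  req#5 t=2s: ALLOW
  req#6 t=6s: ALLOW
  req#7 t=6s: ALLOW
  req#8 t=6s: ALLOW
  req#9 t=6s: ALLOW
  req#10 t=6s: DENY
  req#11 t=14s: ALLOW
  req#12 t=14s: ALLOW
  req#13 t=17s: ALLOW
  req#14 t=17s: ALLOW

Answer: AAAAAAAAADAAAA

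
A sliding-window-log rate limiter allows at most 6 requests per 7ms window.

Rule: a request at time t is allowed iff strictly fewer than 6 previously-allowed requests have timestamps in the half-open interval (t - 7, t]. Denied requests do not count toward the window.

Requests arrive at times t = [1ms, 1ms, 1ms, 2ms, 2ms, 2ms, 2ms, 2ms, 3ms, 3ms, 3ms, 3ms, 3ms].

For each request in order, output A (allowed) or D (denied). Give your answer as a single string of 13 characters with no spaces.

Tracking allowed requests in the window:
  req#1 t=1ms: ALLOW
  req#2 t=1ms: ALLOW
  req#3 t=1ms: ALLOW
  req#4 t=2ms: ALLOW
  req#5 t=2ms: ALLOW
  req#6 t=2ms: ALLOW
  req#7 t=2ms: DENY
  req#8 t=2ms: DENY
  req#9 t=3ms: DENY
  req#10 t=3ms: DENY
  req#11 t=3ms: DENY
  req#12 t=3ms: DENY
  req#13 t=3ms: DENY

Answer: AAAAAADDDDDDD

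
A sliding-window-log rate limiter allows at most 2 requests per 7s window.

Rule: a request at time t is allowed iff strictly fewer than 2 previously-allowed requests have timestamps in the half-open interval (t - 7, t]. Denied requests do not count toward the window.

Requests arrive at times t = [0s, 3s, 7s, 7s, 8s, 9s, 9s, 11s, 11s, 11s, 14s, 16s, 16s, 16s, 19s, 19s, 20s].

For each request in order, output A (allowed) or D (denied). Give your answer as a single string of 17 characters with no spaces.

Answer: AAADDDDADDADDDADD

Derivation:
Tracking allowed requests in the window:
  req#1 t=0s: ALLOW
  req#2 t=3s: ALLOW
  req#3 t=7s: ALLOW
  req#4 t=7s: DENY
  req#5 t=8s: DENY
  req#6 t=9s: DENY
  req#7 t=9s: DENY
  req#8 t=11s: ALLOW
  req#9 t=11s: DENY
  req#10 t=11s: DENY
  req#11 t=14s: ALLOW
  req#12 t=16s: DENY
  req#13 t=16s: DENY
  req#14 t=16s: DENY
  req#15 t=19s: ALLOW
  req#16 t=19s: DENY
  req#17 t=20s: DENY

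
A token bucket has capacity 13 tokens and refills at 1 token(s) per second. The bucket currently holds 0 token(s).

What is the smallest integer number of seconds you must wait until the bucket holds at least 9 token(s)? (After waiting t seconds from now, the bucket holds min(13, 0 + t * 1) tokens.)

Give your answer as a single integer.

Need 0 + t * 1 >= 9, so t >= 9/1.
Smallest integer t = ceil(9/1) = 9.

Answer: 9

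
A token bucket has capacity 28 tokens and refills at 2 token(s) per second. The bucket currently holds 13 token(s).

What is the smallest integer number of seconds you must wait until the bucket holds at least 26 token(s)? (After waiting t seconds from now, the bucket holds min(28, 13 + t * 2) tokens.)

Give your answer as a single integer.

Answer: 7

Derivation:
Need 13 + t * 2 >= 26, so t >= 13/2.
Smallest integer t = ceil(13/2) = 7.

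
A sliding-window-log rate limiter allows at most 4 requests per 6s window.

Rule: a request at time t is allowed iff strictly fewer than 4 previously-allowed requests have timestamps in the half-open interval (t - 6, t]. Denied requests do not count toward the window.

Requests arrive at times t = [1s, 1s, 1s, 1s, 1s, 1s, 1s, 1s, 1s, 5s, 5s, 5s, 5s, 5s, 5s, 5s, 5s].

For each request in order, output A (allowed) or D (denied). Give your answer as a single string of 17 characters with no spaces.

Tracking allowed requests in the window:
  req#1 t=1s: ALLOW
  req#2 t=1s: ALLOW
  req#3 t=1s: ALLOW
  req#4 t=1s: ALLOW
  req#5 t=1s: DENY
  req#6 t=1s: DENY
  req#7 t=1s: DENY
  req#8 t=1s: DENY
  req#9 t=1s: DENY
  req#10 t=5s: DENY
  req#11 t=5s: DENY
  req#12 t=5s: DENY
  req#13 t=5s: DENY
  req#14 t=5s: DENY
  req#15 t=5s: DENY
  req#16 t=5s: DENY
  req#17 t=5s: DENY

Answer: AAAADDDDDDDDDDDDD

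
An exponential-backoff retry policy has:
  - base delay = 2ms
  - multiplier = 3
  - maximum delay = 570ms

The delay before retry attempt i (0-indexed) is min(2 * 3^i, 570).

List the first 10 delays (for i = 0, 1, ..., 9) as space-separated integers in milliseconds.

Answer: 2 6 18 54 162 486 570 570 570 570

Derivation:
Computing each delay:
  i=0: min(2*3^0, 570) = 2
  i=1: min(2*3^1, 570) = 6
  i=2: min(2*3^2, 570) = 18
  i=3: min(2*3^3, 570) = 54
  i=4: min(2*3^4, 570) = 162
  i=5: min(2*3^5, 570) = 486
  i=6: min(2*3^6, 570) = 570
  i=7: min(2*3^7, 570) = 570
  i=8: min(2*3^8, 570) = 570
  i=9: min(2*3^9, 570) = 570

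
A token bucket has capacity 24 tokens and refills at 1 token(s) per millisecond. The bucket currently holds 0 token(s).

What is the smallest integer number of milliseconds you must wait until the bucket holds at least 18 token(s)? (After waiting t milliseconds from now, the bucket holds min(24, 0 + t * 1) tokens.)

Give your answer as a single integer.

Need 0 + t * 1 >= 18, so t >= 18/1.
Smallest integer t = ceil(18/1) = 18.

Answer: 18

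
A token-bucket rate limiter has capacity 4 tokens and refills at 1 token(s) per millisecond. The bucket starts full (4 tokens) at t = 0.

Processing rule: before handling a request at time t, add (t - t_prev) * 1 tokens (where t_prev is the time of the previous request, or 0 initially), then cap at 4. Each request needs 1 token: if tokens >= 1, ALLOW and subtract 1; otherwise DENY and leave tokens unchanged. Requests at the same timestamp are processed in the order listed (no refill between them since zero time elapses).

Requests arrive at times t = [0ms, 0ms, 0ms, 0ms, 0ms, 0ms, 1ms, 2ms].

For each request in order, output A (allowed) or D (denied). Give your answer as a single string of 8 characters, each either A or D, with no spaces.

Simulating step by step:
  req#1 t=0ms: ALLOW
  req#2 t=0ms: ALLOW
  req#3 t=0ms: ALLOW
  req#4 t=0ms: ALLOW
  req#5 t=0ms: DENY
  req#6 t=0ms: DENY
  req#7 t=1ms: ALLOW
  req#8 t=2ms: ALLOW

Answer: AAAADDAA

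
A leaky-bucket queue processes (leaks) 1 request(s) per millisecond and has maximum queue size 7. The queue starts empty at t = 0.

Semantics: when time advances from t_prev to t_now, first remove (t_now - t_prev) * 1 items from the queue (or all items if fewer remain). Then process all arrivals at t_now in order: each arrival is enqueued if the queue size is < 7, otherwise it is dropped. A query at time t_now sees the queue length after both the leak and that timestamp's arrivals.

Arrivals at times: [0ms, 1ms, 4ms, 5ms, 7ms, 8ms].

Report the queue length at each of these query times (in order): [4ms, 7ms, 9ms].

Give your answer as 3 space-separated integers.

Answer: 1 1 0

Derivation:
Queue lengths at query times:
  query t=4ms: backlog = 1
  query t=7ms: backlog = 1
  query t=9ms: backlog = 0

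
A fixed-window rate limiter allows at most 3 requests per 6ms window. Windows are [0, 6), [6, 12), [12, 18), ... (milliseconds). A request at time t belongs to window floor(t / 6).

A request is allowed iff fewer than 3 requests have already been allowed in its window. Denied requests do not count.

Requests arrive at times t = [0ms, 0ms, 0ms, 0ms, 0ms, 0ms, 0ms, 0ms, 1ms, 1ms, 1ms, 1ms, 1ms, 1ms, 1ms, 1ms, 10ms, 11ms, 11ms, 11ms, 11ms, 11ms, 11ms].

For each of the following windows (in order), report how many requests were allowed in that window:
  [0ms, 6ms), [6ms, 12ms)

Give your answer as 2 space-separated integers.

Answer: 3 3

Derivation:
Processing requests:
  req#1 t=0ms (window 0): ALLOW
  req#2 t=0ms (window 0): ALLOW
  req#3 t=0ms (window 0): ALLOW
  req#4 t=0ms (window 0): DENY
  req#5 t=0ms (window 0): DENY
  req#6 t=0ms (window 0): DENY
  req#7 t=0ms (window 0): DENY
  req#8 t=0ms (window 0): DENY
  req#9 t=1ms (window 0): DENY
  req#10 t=1ms (window 0): DENY
  req#11 t=1ms (window 0): DENY
  req#12 t=1ms (window 0): DENY
  req#13 t=1ms (window 0): DENY
  req#14 t=1ms (window 0): DENY
  req#15 t=1ms (window 0): DENY
  req#16 t=1ms (window 0): DENY
  req#17 t=10ms (window 1): ALLOW
  req#18 t=11ms (window 1): ALLOW
  req#19 t=11ms (window 1): ALLOW
  req#20 t=11ms (window 1): DENY
  req#21 t=11ms (window 1): DENY
  req#22 t=11ms (window 1): DENY
  req#23 t=11ms (window 1): DENY

Allowed counts by window: 3 3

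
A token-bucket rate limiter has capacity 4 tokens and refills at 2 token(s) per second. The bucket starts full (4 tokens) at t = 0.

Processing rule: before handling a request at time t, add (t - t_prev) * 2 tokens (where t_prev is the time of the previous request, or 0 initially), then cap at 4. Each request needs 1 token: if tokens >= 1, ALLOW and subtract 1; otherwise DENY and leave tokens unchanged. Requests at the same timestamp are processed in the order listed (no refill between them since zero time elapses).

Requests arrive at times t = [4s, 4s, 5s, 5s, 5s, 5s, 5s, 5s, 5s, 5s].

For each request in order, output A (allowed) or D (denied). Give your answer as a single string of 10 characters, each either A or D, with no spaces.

Answer: AAAAAADDDD

Derivation:
Simulating step by step:
  req#1 t=4s: ALLOW
  req#2 t=4s: ALLOW
  req#3 t=5s: ALLOW
  req#4 t=5s: ALLOW
  req#5 t=5s: ALLOW
  req#6 t=5s: ALLOW
  req#7 t=5s: DENY
  req#8 t=5s: DENY
  req#9 t=5s: DENY
  req#10 t=5s: DENY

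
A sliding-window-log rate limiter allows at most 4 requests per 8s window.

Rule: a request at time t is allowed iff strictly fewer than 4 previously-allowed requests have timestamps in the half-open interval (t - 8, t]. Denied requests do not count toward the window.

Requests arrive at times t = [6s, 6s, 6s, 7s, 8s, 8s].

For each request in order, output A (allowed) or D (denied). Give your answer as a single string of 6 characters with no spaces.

Tracking allowed requests in the window:
  req#1 t=6s: ALLOW
  req#2 t=6s: ALLOW
  req#3 t=6s: ALLOW
  req#4 t=7s: ALLOW
  req#5 t=8s: DENY
  req#6 t=8s: DENY

Answer: AAAADD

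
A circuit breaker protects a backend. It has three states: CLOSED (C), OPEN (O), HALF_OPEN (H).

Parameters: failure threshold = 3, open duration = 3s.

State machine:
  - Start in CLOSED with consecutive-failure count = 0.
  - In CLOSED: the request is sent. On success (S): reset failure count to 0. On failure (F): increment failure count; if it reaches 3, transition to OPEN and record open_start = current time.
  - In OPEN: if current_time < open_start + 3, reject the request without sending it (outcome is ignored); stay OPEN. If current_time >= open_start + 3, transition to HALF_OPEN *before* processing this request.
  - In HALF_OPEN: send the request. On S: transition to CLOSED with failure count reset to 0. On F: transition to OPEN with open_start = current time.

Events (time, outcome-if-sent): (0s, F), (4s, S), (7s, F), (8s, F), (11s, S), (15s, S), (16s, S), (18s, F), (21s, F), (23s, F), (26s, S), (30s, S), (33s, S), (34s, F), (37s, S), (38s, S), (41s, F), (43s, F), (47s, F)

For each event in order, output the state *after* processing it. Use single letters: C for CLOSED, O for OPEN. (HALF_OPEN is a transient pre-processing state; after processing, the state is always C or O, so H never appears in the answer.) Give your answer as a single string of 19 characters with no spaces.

Answer: CCCCCCCCCOCCCCCCCCO

Derivation:
State after each event:
  event#1 t=0s outcome=F: state=CLOSED
  event#2 t=4s outcome=S: state=CLOSED
  event#3 t=7s outcome=F: state=CLOSED
  event#4 t=8s outcome=F: state=CLOSED
  event#5 t=11s outcome=S: state=CLOSED
  event#6 t=15s outcome=S: state=CLOSED
  event#7 t=16s outcome=S: state=CLOSED
  event#8 t=18s outcome=F: state=CLOSED
  event#9 t=21s outcome=F: state=CLOSED
  event#10 t=23s outcome=F: state=OPEN
  event#11 t=26s outcome=S: state=CLOSED
  event#12 t=30s outcome=S: state=CLOSED
  event#13 t=33s outcome=S: state=CLOSED
  event#14 t=34s outcome=F: state=CLOSED
  event#15 t=37s outcome=S: state=CLOSED
  event#16 t=38s outcome=S: state=CLOSED
  event#17 t=41s outcome=F: state=CLOSED
  event#18 t=43s outcome=F: state=CLOSED
  event#19 t=47s outcome=F: state=OPEN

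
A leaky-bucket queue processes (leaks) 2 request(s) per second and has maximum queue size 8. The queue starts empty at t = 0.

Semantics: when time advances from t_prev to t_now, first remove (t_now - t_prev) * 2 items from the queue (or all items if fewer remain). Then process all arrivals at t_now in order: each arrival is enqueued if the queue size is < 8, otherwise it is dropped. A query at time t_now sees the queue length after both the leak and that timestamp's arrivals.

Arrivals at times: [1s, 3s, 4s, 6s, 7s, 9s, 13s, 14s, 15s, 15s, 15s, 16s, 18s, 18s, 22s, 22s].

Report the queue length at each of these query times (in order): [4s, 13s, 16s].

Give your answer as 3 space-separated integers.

Queue lengths at query times:
  query t=4s: backlog = 1
  query t=13s: backlog = 1
  query t=16s: backlog = 2

Answer: 1 1 2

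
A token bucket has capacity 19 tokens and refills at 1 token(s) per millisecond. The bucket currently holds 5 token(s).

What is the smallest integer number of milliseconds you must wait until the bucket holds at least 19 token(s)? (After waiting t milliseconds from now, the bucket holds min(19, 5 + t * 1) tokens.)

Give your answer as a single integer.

Need 5 + t * 1 >= 19, so t >= 14/1.
Smallest integer t = ceil(14/1) = 14.

Answer: 14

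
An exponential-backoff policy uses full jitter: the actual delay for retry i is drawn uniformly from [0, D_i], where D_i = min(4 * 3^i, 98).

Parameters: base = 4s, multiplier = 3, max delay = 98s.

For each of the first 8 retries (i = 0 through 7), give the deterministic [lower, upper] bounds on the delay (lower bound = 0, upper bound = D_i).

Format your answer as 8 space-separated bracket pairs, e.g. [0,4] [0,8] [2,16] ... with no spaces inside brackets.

Computing bounds per retry:
  i=0: D_i=min(4*3^0,98)=4, bounds=[0,4]
  i=1: D_i=min(4*3^1,98)=12, bounds=[0,12]
  i=2: D_i=min(4*3^2,98)=36, bounds=[0,36]
  i=3: D_i=min(4*3^3,98)=98, bounds=[0,98]
  i=4: D_i=min(4*3^4,98)=98, bounds=[0,98]
  i=5: D_i=min(4*3^5,98)=98, bounds=[0,98]
  i=6: D_i=min(4*3^6,98)=98, bounds=[0,98]
  i=7: D_i=min(4*3^7,98)=98, bounds=[0,98]

Answer: [0,4] [0,12] [0,36] [0,98] [0,98] [0,98] [0,98] [0,98]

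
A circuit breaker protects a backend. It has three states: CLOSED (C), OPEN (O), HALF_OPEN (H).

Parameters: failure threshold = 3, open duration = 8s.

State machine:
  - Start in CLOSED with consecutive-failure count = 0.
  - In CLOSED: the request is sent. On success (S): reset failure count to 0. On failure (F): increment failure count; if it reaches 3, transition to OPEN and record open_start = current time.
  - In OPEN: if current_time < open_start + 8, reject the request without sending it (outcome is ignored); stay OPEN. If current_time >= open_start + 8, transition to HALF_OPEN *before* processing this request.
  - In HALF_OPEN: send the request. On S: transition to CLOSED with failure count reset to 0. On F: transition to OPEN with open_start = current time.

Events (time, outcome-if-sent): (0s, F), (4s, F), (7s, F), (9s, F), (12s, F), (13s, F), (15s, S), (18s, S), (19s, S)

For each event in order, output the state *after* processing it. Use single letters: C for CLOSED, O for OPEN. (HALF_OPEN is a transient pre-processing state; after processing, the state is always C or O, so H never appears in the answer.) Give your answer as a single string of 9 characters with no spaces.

Answer: CCOOOOCCC

Derivation:
State after each event:
  event#1 t=0s outcome=F: state=CLOSED
  event#2 t=4s outcome=F: state=CLOSED
  event#3 t=7s outcome=F: state=OPEN
  event#4 t=9s outcome=F: state=OPEN
  event#5 t=12s outcome=F: state=OPEN
  event#6 t=13s outcome=F: state=OPEN
  event#7 t=15s outcome=S: state=CLOSED
  event#8 t=18s outcome=S: state=CLOSED
  event#9 t=19s outcome=S: state=CLOSED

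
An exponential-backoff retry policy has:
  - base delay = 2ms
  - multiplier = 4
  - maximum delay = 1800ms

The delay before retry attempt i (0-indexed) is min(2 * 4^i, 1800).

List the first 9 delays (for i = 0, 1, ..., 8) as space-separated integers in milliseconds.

Answer: 2 8 32 128 512 1800 1800 1800 1800

Derivation:
Computing each delay:
  i=0: min(2*4^0, 1800) = 2
  i=1: min(2*4^1, 1800) = 8
  i=2: min(2*4^2, 1800) = 32
  i=3: min(2*4^3, 1800) = 128
  i=4: min(2*4^4, 1800) = 512
  i=5: min(2*4^5, 1800) = 1800
  i=6: min(2*4^6, 1800) = 1800
  i=7: min(2*4^7, 1800) = 1800
  i=8: min(2*4^8, 1800) = 1800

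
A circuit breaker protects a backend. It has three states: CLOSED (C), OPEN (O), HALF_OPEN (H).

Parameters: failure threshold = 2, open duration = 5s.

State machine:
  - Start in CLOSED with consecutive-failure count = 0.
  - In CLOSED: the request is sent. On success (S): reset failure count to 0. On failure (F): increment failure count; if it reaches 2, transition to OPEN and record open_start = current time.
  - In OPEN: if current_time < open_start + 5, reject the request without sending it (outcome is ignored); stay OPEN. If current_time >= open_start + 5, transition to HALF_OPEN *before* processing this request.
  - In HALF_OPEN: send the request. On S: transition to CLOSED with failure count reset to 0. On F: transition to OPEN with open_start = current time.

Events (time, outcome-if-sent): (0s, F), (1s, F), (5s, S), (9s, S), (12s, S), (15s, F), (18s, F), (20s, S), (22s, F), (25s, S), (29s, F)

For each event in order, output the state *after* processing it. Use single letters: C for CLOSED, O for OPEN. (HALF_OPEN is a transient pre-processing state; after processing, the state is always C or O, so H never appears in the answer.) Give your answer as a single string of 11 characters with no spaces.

Answer: COOCCCOOOCC

Derivation:
State after each event:
  event#1 t=0s outcome=F: state=CLOSED
  event#2 t=1s outcome=F: state=OPEN
  event#3 t=5s outcome=S: state=OPEN
  event#4 t=9s outcome=S: state=CLOSED
  event#5 t=12s outcome=S: state=CLOSED
  event#6 t=15s outcome=F: state=CLOSED
  event#7 t=18s outcome=F: state=OPEN
  event#8 t=20s outcome=S: state=OPEN
  event#9 t=22s outcome=F: state=OPEN
  event#10 t=25s outcome=S: state=CLOSED
  event#11 t=29s outcome=F: state=CLOSED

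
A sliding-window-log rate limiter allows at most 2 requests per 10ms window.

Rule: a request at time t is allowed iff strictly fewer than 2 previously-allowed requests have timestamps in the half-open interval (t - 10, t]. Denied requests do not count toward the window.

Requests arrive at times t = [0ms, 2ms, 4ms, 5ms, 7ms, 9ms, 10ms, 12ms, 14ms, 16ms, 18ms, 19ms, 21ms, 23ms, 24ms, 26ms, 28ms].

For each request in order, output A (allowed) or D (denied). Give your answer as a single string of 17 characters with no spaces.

Tracking allowed requests in the window:
  req#1 t=0ms: ALLOW
  req#2 t=2ms: ALLOW
  req#3 t=4ms: DENY
  req#4 t=5ms: DENY
  req#5 t=7ms: DENY
  req#6 t=9ms: DENY
  req#7 t=10ms: ALLOW
  req#8 t=12ms: ALLOW
  req#9 t=14ms: DENY
  req#10 t=16ms: DENY
  req#11 t=18ms: DENY
  req#12 t=19ms: DENY
  req#13 t=21ms: ALLOW
  req#14 t=23ms: ALLOW
  req#15 t=24ms: DENY
  req#16 t=26ms: DENY
  req#17 t=28ms: DENY

Answer: AADDDDAADDDDAADDD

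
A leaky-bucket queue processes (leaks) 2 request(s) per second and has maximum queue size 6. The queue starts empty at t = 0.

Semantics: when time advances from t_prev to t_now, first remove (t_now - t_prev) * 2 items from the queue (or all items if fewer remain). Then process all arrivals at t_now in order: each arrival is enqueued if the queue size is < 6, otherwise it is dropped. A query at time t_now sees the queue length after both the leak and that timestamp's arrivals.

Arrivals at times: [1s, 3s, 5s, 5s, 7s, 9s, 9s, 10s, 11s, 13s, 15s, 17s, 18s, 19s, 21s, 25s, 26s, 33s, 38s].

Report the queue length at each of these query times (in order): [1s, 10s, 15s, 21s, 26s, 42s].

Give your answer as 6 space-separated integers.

Answer: 1 1 1 1 1 0

Derivation:
Queue lengths at query times:
  query t=1s: backlog = 1
  query t=10s: backlog = 1
  query t=15s: backlog = 1
  query t=21s: backlog = 1
  query t=26s: backlog = 1
  query t=42s: backlog = 0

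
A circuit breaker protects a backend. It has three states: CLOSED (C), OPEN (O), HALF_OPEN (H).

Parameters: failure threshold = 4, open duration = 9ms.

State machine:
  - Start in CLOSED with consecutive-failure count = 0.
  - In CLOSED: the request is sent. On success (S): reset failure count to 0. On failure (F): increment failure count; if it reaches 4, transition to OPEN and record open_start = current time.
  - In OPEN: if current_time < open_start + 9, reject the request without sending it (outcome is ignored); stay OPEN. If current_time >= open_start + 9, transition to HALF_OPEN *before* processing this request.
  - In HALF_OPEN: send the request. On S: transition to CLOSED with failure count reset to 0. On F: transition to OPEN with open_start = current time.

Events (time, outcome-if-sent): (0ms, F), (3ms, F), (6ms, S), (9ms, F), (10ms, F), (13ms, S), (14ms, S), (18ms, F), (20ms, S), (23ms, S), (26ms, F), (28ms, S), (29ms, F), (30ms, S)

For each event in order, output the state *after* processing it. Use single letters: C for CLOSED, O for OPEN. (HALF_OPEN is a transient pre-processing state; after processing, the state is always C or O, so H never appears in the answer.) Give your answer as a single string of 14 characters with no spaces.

State after each event:
  event#1 t=0ms outcome=F: state=CLOSED
  event#2 t=3ms outcome=F: state=CLOSED
  event#3 t=6ms outcome=S: state=CLOSED
  event#4 t=9ms outcome=F: state=CLOSED
  event#5 t=10ms outcome=F: state=CLOSED
  event#6 t=13ms outcome=S: state=CLOSED
  event#7 t=14ms outcome=S: state=CLOSED
  event#8 t=18ms outcome=F: state=CLOSED
  event#9 t=20ms outcome=S: state=CLOSED
  event#10 t=23ms outcome=S: state=CLOSED
  event#11 t=26ms outcome=F: state=CLOSED
  event#12 t=28ms outcome=S: state=CLOSED
  event#13 t=29ms outcome=F: state=CLOSED
  event#14 t=30ms outcome=S: state=CLOSED

Answer: CCCCCCCCCCCCCC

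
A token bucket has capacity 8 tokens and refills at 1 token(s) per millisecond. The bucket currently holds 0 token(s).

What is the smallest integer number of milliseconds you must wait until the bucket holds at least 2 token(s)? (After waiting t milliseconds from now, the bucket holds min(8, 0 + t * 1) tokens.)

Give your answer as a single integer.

Need 0 + t * 1 >= 2, so t >= 2/1.
Smallest integer t = ceil(2/1) = 2.

Answer: 2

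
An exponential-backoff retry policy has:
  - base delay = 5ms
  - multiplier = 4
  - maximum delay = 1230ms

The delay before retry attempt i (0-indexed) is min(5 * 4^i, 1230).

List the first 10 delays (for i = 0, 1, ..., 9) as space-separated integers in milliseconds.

Answer: 5 20 80 320 1230 1230 1230 1230 1230 1230

Derivation:
Computing each delay:
  i=0: min(5*4^0, 1230) = 5
  i=1: min(5*4^1, 1230) = 20
  i=2: min(5*4^2, 1230) = 80
  i=3: min(5*4^3, 1230) = 320
  i=4: min(5*4^4, 1230) = 1230
  i=5: min(5*4^5, 1230) = 1230
  i=6: min(5*4^6, 1230) = 1230
  i=7: min(5*4^7, 1230) = 1230
  i=8: min(5*4^8, 1230) = 1230
  i=9: min(5*4^9, 1230) = 1230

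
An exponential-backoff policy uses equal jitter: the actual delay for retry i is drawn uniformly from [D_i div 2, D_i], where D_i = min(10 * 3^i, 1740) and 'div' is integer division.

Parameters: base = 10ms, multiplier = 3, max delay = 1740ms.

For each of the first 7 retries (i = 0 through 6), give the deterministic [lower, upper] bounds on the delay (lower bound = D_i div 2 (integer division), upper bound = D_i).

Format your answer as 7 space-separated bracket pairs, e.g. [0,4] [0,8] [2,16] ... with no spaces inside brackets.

Answer: [5,10] [15,30] [45,90] [135,270] [405,810] [870,1740] [870,1740]

Derivation:
Computing bounds per retry:
  i=0: D_i=min(10*3^0,1740)=10, bounds=[5,10]
  i=1: D_i=min(10*3^1,1740)=30, bounds=[15,30]
  i=2: D_i=min(10*3^2,1740)=90, bounds=[45,90]
  i=3: D_i=min(10*3^3,1740)=270, bounds=[135,270]
  i=4: D_i=min(10*3^4,1740)=810, bounds=[405,810]
  i=5: D_i=min(10*3^5,1740)=1740, bounds=[870,1740]
  i=6: D_i=min(10*3^6,1740)=1740, bounds=[870,1740]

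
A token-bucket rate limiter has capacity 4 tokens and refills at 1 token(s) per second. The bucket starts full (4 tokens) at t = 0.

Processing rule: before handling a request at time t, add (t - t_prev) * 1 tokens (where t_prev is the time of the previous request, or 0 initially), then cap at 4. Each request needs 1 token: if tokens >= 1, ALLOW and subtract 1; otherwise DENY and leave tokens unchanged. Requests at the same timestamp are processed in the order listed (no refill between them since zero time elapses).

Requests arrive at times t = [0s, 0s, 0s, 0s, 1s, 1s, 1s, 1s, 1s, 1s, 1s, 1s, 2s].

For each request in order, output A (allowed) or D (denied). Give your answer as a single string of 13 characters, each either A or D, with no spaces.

Simulating step by step:
  req#1 t=0s: ALLOW
  req#2 t=0s: ALLOW
  req#3 t=0s: ALLOW
  req#4 t=0s: ALLOW
  req#5 t=1s: ALLOW
  req#6 t=1s: DENY
  req#7 t=1s: DENY
  req#8 t=1s: DENY
  req#9 t=1s: DENY
  req#10 t=1s: DENY
  req#11 t=1s: DENY
  req#12 t=1s: DENY
  req#13 t=2s: ALLOW

Answer: AAAAADDDDDDDA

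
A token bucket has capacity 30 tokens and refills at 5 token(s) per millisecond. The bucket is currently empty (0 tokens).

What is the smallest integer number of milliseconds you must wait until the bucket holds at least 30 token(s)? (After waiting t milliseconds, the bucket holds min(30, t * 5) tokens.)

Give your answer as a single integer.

Need t * 5 >= 30, so t >= 30/5.
Smallest integer t = ceil(30/5) = 6.

Answer: 6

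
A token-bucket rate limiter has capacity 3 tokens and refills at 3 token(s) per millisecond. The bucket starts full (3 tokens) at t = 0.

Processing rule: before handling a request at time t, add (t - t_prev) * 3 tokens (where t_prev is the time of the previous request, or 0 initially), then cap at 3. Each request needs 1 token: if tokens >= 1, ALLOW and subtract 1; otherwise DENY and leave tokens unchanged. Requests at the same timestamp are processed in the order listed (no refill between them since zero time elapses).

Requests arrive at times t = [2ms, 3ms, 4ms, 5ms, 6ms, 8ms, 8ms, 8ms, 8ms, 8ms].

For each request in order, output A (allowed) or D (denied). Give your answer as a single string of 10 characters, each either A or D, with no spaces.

Simulating step by step:
  req#1 t=2ms: ALLOW
  req#2 t=3ms: ALLOW
  req#3 t=4ms: ALLOW
  req#4 t=5ms: ALLOW
  req#5 t=6ms: ALLOW
  req#6 t=8ms: ALLOW
  req#7 t=8ms: ALLOW
  req#8 t=8ms: ALLOW
  req#9 t=8ms: DENY
  req#10 t=8ms: DENY

Answer: AAAAAAAADD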